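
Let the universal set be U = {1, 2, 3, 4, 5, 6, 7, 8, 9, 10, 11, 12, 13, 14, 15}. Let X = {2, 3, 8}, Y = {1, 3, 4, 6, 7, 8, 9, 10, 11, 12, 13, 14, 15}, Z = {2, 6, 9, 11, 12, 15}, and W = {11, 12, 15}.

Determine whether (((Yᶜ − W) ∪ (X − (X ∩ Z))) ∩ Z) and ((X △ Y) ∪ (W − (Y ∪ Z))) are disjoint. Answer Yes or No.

Yᶜ = {2, 5}
Yᶜ − W = {2, 5}
X ∩ Z = {2}
X − (X ∩ Z) = {3, 8}
(Yᶜ − W) ∪ (X − (X ∩ Z)) = {2, 3, 5, 8}
((Yᶜ − W) ∪ (X − (X ∩ Z))) ∩ Z = {2}
X △ Y = {1, 2, 4, 6, 7, 9, 10, 11, 12, 13, 14, 15}
Y ∪ Z = {1, 2, 3, 4, 6, 7, 8, 9, 10, 11, 12, 13, 14, 15}
W − (Y ∪ Z) = {}
(X △ Y) ∪ (W − (Y ∪ Z)) = {1, 2, 4, 6, 7, 9, 10, 11, 12, 13, 14, 15}
2 lies in both, so they are not disjoint.

No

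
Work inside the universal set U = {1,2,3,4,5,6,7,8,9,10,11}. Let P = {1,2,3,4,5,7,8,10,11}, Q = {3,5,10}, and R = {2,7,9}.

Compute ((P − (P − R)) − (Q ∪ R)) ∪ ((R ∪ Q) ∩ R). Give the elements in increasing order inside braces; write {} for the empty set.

{2,7,9}

P − R = {1,3,4,5,8,10,11}
P − (P − R) = {2,7}
Q ∪ R = {2,3,5,7,9,10}
(P − (P − R)) − (Q ∪ R) = {}
R ∪ Q = {2,3,5,7,9,10}
(R ∪ Q) ∩ R = {2,7,9}
((P − (P − R)) − (Q ∪ R)) ∪ ((R ∪ Q) ∩ R) = {2,7,9}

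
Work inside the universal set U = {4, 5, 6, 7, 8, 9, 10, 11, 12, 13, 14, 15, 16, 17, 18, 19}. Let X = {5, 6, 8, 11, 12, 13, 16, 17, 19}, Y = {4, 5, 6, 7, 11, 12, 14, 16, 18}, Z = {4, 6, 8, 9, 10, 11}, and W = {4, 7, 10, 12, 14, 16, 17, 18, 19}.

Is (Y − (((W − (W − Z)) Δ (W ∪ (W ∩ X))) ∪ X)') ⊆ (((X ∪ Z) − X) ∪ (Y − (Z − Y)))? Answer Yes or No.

Yes

W − Z = {7, 12, 14, 16, 17, 18, 19}
W − (W − Z) = {4, 10}
W ∩ X = {12, 16, 17, 19}
W ∪ (W ∩ X) = {4, 7, 10, 12, 14, 16, 17, 18, 19}
(W − (W − Z)) Δ (W ∪ (W ∩ X)) = {7, 12, 14, 16, 17, 18, 19}
((W − (W − Z)) Δ (W ∪ (W ∩ X))) ∪ X = {5, 6, 7, 8, 11, 12, 13, 14, 16, 17, 18, 19}
(((W − (W − Z)) Δ (W ∪ (W ∩ X))) ∪ X)' = {4, 9, 10, 15}
Y − (((W − (W − Z)) Δ (W ∪ (W ∩ X))) ∪ X)' = {5, 6, 7, 11, 12, 14, 16, 18}
X ∪ Z = {4, 5, 6, 8, 9, 10, 11, 12, 13, 16, 17, 19}
(X ∪ Z) − X = {4, 9, 10}
Z − Y = {8, 9, 10}
Y − (Z − Y) = {4, 5, 6, 7, 11, 12, 14, 16, 18}
((X ∪ Z) − X) ∪ (Y − (Z − Y)) = {4, 5, 6, 7, 9, 10, 11, 12, 14, 16, 18}
Every element of {5, 6, 7, 11, 12, 14, 16, 18} is in {4, 5, 6, 7, 9, 10, 11, 12, 14, 16, 18}, so Y − (((W − (W − Z)) Δ (W ∪ (W ∩ X))) ∪ X)' ⊆ ((X ∪ Z) − X) ∪ (Y − (Z − Y)).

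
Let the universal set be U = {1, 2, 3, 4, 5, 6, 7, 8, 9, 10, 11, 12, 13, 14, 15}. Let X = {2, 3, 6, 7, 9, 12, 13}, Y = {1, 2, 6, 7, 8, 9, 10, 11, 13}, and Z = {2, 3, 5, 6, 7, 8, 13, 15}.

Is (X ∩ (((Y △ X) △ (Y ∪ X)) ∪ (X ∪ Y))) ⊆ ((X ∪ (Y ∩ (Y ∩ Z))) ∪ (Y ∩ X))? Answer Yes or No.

Yes

Y △ X = {1, 3, 8, 10, 11, 12}
Y ∪ X = {1, 2, 3, 6, 7, 8, 9, 10, 11, 12, 13}
(Y △ X) △ (Y ∪ X) = {2, 6, 7, 9, 13}
X ∪ Y = {1, 2, 3, 6, 7, 8, 9, 10, 11, 12, 13}
((Y △ X) △ (Y ∪ X)) ∪ (X ∪ Y) = {1, 2, 3, 6, 7, 8, 9, 10, 11, 12, 13}
X ∩ (((Y △ X) △ (Y ∪ X)) ∪ (X ∪ Y)) = {2, 3, 6, 7, 9, 12, 13}
Y ∩ Z = {2, 6, 7, 8, 13}
Y ∩ (Y ∩ Z) = {2, 6, 7, 8, 13}
X ∪ (Y ∩ (Y ∩ Z)) = {2, 3, 6, 7, 8, 9, 12, 13}
Y ∩ X = {2, 6, 7, 9, 13}
(X ∪ (Y ∩ (Y ∩ Z))) ∪ (Y ∩ X) = {2, 3, 6, 7, 8, 9, 12, 13}
Every element of {2, 3, 6, 7, 9, 12, 13} is in {2, 3, 6, 7, 8, 9, 12, 13}, so X ∩ (((Y △ X) △ (Y ∪ X)) ∪ (X ∪ Y)) ⊆ (X ∪ (Y ∩ (Y ∩ Z))) ∪ (Y ∩ X).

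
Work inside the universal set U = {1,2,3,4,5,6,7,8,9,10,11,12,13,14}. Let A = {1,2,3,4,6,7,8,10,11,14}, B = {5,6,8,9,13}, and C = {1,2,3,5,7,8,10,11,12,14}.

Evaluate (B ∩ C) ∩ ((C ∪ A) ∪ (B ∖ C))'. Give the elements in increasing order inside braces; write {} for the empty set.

{}

B ∩ C = {5,8}
C ∪ A = {1,2,3,4,5,6,7,8,10,11,12,14}
B ∖ C = {6,9,13}
(C ∪ A) ∪ (B ∖ C) = {1,2,3,4,5,6,7,8,9,10,11,12,13,14}
((C ∪ A) ∪ (B ∖ C))' = {}
(B ∩ C) ∩ ((C ∪ A) ∪ (B ∖ C))' = {}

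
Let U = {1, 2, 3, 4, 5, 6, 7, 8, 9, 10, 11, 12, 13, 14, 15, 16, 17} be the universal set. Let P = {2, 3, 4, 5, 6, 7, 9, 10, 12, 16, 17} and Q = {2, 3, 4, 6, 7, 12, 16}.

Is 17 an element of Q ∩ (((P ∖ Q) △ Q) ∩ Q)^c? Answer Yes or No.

No

17 ∈ P and 17 ∉ Q, so 17 ∈ P ∖ Q
17 ∈ (P ∖ Q) and 17 ∉ Q, so 17 ∈ (P ∖ Q) △ Q
17 ∈ ((P ∖ Q) △ Q) and 17 ∉ Q, so 17 ∉ ((P ∖ Q) △ Q) ∩ Q
17 ∈ (((P ∖ Q) △ Q) ∩ Q)^c since 17 ∉ (((P ∖ Q) △ Q) ∩ Q)
17 ∉ Q and 17 ∈ (((P ∖ Q) △ Q) ∩ Q)^c, so 17 ∉ Q ∩ (((P ∖ Q) △ Q) ∩ Q)^c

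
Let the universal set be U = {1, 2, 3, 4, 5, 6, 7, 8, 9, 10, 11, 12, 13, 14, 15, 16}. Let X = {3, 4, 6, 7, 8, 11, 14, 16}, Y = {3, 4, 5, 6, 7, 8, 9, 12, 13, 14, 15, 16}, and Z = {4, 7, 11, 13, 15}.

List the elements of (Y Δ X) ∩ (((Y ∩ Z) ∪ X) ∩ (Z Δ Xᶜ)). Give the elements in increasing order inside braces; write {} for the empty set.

{11}

Y Δ X = {5, 9, 11, 12, 13, 15}
Y ∩ Z = {4, 7, 13, 15}
(Y ∩ Z) ∪ X = {3, 4, 6, 7, 8, 11, 13, 14, 15, 16}
Xᶜ = {1, 2, 5, 9, 10, 12, 13, 15}
Z Δ Xᶜ = {1, 2, 4, 5, 7, 9, 10, 11, 12}
((Y ∩ Z) ∪ X) ∩ (Z Δ Xᶜ) = {4, 7, 11}
(Y Δ X) ∩ (((Y ∩ Z) ∪ X) ∩ (Z Δ Xᶜ)) = {11}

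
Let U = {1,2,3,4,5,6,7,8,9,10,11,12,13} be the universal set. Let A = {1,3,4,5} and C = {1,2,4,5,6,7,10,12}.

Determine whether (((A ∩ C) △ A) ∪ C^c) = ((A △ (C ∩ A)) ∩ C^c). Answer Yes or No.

No

A ∩ C = {1,4,5}
(A ∩ C) △ A = {3}
C^c = {3,8,9,11,13}
((A ∩ C) △ A) ∪ C^c = {3,8,9,11,13}
C ∩ A = {1,4,5}
A △ (C ∩ A) = {3}
(A △ (C ∩ A)) ∩ C^c = {3}
8 ∈ ((A ∩ C) △ A) ∪ C^c but 8 ∉ (A △ (C ∩ A)) ∩ C^c, so they differ.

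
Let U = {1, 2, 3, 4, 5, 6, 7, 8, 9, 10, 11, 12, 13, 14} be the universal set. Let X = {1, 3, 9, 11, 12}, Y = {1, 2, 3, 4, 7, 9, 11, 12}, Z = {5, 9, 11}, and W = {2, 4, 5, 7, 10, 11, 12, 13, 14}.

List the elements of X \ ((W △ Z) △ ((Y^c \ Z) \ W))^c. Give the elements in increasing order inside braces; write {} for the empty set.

{9, 12}

W △ Z = {2, 4, 7, 9, 10, 12, 13, 14}
Y^c = {5, 6, 8, 10, 13, 14}
Y^c \ Z = {6, 8, 10, 13, 14}
(Y^c \ Z) \ W = {6, 8}
(W △ Z) △ ((Y^c \ Z) \ W) = {2, 4, 6, 7, 8, 9, 10, 12, 13, 14}
((W △ Z) △ ((Y^c \ Z) \ W))^c = {1, 3, 5, 11}
X \ ((W △ Z) △ ((Y^c \ Z) \ W))^c = {9, 12}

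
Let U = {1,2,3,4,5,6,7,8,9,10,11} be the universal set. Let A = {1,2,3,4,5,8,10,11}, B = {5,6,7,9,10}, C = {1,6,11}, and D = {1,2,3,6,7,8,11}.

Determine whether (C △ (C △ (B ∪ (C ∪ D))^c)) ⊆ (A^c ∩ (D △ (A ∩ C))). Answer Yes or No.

No

C ∪ D = {1,2,3,6,7,8,11}
B ∪ (C ∪ D) = {1,2,3,5,6,7,8,9,10,11}
(B ∪ (C ∪ D))^c = {4}
C △ (B ∪ (C ∪ D))^c = {1,4,6,11}
C △ (C △ (B ∪ (C ∪ D))^c) = {4}
A^c = {6,7,9}
A ∩ C = {1,11}
D △ (A ∩ C) = {2,3,6,7,8}
A^c ∩ (D △ (A ∩ C)) = {6,7}
4 ∈ C △ (C △ (B ∪ (C ∪ D))^c) but 4 ∉ A^c ∩ (D △ (A ∩ C)), so the inclusion fails.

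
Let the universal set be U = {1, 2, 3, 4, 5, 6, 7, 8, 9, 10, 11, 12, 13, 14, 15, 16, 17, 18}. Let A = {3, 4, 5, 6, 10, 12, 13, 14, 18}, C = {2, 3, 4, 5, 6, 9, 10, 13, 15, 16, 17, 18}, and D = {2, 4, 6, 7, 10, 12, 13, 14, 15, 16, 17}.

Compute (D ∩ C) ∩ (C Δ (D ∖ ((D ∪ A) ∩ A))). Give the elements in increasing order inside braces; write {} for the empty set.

{4, 6, 10, 13}

D ∩ C = {2, 4, 6, 10, 13, 15, 16, 17}
D ∪ A = {2, 3, 4, 5, 6, 7, 10, 12, 13, 14, 15, 16, 17, 18}
(D ∪ A) ∩ A = {3, 4, 5, 6, 10, 12, 13, 14, 18}
D ∖ ((D ∪ A) ∩ A) = {2, 7, 15, 16, 17}
C Δ (D ∖ ((D ∪ A) ∩ A)) = {3, 4, 5, 6, 7, 9, 10, 13, 18}
(D ∩ C) ∩ (C Δ (D ∖ ((D ∪ A) ∩ A))) = {4, 6, 10, 13}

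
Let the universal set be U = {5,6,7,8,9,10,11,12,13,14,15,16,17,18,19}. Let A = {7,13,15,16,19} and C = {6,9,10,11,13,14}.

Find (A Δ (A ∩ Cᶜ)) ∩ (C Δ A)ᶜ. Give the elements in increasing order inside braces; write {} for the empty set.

{13}

Cᶜ = {5,7,8,12,15,16,17,18,19}
A ∩ Cᶜ = {7,15,16,19}
A Δ (A ∩ Cᶜ) = {13}
C Δ A = {6,7,9,10,11,14,15,16,19}
(C Δ A)ᶜ = {5,8,12,13,17,18}
(A Δ (A ∩ Cᶜ)) ∩ (C Δ A)ᶜ = {13}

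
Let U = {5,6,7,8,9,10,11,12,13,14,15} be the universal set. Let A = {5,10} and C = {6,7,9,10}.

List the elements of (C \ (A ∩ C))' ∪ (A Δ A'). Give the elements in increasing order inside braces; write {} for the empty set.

A ∩ C = {10}
C \ (A ∩ C) = {6,7,9}
(C \ (A ∩ C))' = {5,8,10,11,12,13,14,15}
A' = {6,7,8,9,11,12,13,14,15}
A Δ A' = {5,6,7,8,9,10,11,12,13,14,15}
(C \ (A ∩ C))' ∪ (A Δ A') = {5,6,7,8,9,10,11,12,13,14,15}

{5,6,7,8,9,10,11,12,13,14,15}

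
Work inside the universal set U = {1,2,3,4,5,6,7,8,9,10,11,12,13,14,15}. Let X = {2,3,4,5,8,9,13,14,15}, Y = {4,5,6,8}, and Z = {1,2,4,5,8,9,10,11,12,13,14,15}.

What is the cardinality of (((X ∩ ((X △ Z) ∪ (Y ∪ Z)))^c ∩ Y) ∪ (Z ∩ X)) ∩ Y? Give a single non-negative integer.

4

X △ Z = {1,3,10,11,12}
Y ∪ Z = {1,2,4,5,6,8,9,10,11,12,13,14,15}
(X △ Z) ∪ (Y ∪ Z) = {1,2,3,4,5,6,8,9,10,11,12,13,14,15}
X ∩ ((X △ Z) ∪ (Y ∪ Z)) = {2,3,4,5,8,9,13,14,15}
(X ∩ ((X △ Z) ∪ (Y ∪ Z)))^c = {1,6,7,10,11,12}
(X ∩ ((X △ Z) ∪ (Y ∪ Z)))^c ∩ Y = {6}
Z ∩ X = {2,4,5,8,9,13,14,15}
((X ∩ ((X △ Z) ∪ (Y ∪ Z)))^c ∩ Y) ∪ (Z ∩ X) = {2,4,5,6,8,9,13,14,15}
(((X ∩ ((X △ Z) ∪ (Y ∪ Z)))^c ∩ Y) ∪ (Z ∩ X)) ∩ Y = {4,5,6,8}
|(((X ∩ ((X △ Z) ∪ (Y ∪ Z)))^c ∩ Y) ∪ (Z ∩ X)) ∩ Y| = 4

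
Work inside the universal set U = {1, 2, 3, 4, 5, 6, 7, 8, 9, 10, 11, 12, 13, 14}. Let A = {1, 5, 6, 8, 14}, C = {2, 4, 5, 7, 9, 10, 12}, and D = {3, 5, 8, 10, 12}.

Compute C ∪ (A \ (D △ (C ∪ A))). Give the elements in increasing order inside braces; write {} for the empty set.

C ∪ A = {1, 2, 4, 5, 6, 7, 8, 9, 10, 12, 14}
D △ (C ∪ A) = {1, 2, 3, 4, 6, 7, 9, 14}
A \ (D △ (C ∪ A)) = {5, 8}
C ∪ (A \ (D △ (C ∪ A))) = {2, 4, 5, 7, 8, 9, 10, 12}

{2, 4, 5, 7, 8, 9, 10, 12}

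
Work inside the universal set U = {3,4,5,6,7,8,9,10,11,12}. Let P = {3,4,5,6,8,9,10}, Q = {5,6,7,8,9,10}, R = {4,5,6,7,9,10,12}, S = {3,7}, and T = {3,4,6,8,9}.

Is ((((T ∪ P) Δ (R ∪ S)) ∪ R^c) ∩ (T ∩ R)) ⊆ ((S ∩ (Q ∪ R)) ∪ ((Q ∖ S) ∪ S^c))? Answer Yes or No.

T ∪ P = {3,4,5,6,8,9,10}
R ∪ S = {3,4,5,6,7,9,10,12}
(T ∪ P) Δ (R ∪ S) = {7,8,12}
R^c = {3,8,11}
((T ∪ P) Δ (R ∪ S)) ∪ R^c = {3,7,8,11,12}
T ∩ R = {4,6,9}
(((T ∪ P) Δ (R ∪ S)) ∪ R^c) ∩ (T ∩ R) = {}
Q ∪ R = {4,5,6,7,8,9,10,12}
S ∩ (Q ∪ R) = {7}
Q ∖ S = {5,6,8,9,10}
S^c = {4,5,6,8,9,10,11,12}
(Q ∖ S) ∪ S^c = {4,5,6,8,9,10,11,12}
(S ∩ (Q ∪ R)) ∪ ((Q ∖ S) ∪ S^c) = {4,5,6,7,8,9,10,11,12}
Every element of {} is in {4,5,6,7,8,9,10,11,12}, so (((T ∪ P) Δ (R ∪ S)) ∪ R^c) ∩ (T ∩ R) ⊆ (S ∩ (Q ∪ R)) ∪ ((Q ∖ S) ∪ S^c).

Yes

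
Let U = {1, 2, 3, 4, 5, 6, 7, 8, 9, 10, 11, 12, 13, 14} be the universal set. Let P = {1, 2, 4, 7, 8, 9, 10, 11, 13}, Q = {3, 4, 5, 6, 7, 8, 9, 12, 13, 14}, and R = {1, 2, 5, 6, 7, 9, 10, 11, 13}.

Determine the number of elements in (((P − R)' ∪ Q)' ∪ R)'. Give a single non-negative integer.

P − R = {4, 8}
(P − R)' = {1, 2, 3, 5, 6, 7, 9, 10, 11, 12, 13, 14}
(P − R)' ∪ Q = {1, 2, 3, 4, 5, 6, 7, 8, 9, 10, 11, 12, 13, 14}
((P − R)' ∪ Q)' = {}
((P − R)' ∪ Q)' ∪ R = {1, 2, 5, 6, 7, 9, 10, 11, 13}
(((P − R)' ∪ Q)' ∪ R)' = {3, 4, 8, 12, 14}
|(((P − R)' ∪ Q)' ∪ R)'| = 5

5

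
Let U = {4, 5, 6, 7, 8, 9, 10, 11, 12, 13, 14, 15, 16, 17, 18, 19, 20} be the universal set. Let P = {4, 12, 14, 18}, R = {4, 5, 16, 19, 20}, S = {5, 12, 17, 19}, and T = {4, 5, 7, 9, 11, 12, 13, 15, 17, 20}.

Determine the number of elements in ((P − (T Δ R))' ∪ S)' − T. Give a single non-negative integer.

T Δ R = {7, 9, 11, 12, 13, 15, 16, 17, 19}
P − (T Δ R) = {4, 14, 18}
(P − (T Δ R))' = {5, 6, 7, 8, 9, 10, 11, 12, 13, 15, 16, 17, 19, 20}
(P − (T Δ R))' ∪ S = {5, 6, 7, 8, 9, 10, 11, 12, 13, 15, 16, 17, 19, 20}
((P − (T Δ R))' ∪ S)' = {4, 14, 18}
((P − (T Δ R))' ∪ S)' − T = {14, 18}
|((P − (T Δ R))' ∪ S)' − T| = 2

2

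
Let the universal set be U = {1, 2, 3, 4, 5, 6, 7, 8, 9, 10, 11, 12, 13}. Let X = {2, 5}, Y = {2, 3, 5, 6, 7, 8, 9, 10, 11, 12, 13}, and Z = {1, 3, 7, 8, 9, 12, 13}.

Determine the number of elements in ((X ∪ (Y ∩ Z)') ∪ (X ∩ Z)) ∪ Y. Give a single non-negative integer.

Y ∩ Z = {3, 7, 8, 9, 12, 13}
(Y ∩ Z)' = {1, 2, 4, 5, 6, 10, 11}
X ∪ (Y ∩ Z)' = {1, 2, 4, 5, 6, 10, 11}
X ∩ Z = {}
(X ∪ (Y ∩ Z)') ∪ (X ∩ Z) = {1, 2, 4, 5, 6, 10, 11}
((X ∪ (Y ∩ Z)') ∪ (X ∩ Z)) ∪ Y = {1, 2, 3, 4, 5, 6, 7, 8, 9, 10, 11, 12, 13}
|((X ∪ (Y ∩ Z)') ∪ (X ∩ Z)) ∪ Y| = 13

13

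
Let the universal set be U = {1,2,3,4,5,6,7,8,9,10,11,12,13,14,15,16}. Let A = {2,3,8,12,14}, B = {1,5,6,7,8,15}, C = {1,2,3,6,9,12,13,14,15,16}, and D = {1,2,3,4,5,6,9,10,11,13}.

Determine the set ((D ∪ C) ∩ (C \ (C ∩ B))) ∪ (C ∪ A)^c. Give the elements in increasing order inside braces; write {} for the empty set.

D ∪ C = {1,2,3,4,5,6,9,10,11,12,13,14,15,16}
C ∩ B = {1,6,15}
C \ (C ∩ B) = {2,3,9,12,13,14,16}
(D ∪ C) ∩ (C \ (C ∩ B)) = {2,3,9,12,13,14,16}
C ∪ A = {1,2,3,6,8,9,12,13,14,15,16}
(C ∪ A)^c = {4,5,7,10,11}
((D ∪ C) ∩ (C \ (C ∩ B))) ∪ (C ∪ A)^c = {2,3,4,5,7,9,10,11,12,13,14,16}

{2,3,4,5,7,9,10,11,12,13,14,16}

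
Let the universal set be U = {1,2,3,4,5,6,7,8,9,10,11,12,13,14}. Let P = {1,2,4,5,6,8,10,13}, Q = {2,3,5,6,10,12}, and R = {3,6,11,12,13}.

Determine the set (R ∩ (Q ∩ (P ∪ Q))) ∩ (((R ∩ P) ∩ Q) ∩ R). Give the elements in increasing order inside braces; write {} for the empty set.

{6}

P ∪ Q = {1,2,3,4,5,6,8,10,12,13}
Q ∩ (P ∪ Q) = {2,3,5,6,10,12}
R ∩ (Q ∩ (P ∪ Q)) = {3,6,12}
R ∩ P = {6,13}
(R ∩ P) ∩ Q = {6}
((R ∩ P) ∩ Q) ∩ R = {6}
(R ∩ (Q ∩ (P ∪ Q))) ∩ (((R ∩ P) ∩ Q) ∩ R) = {6}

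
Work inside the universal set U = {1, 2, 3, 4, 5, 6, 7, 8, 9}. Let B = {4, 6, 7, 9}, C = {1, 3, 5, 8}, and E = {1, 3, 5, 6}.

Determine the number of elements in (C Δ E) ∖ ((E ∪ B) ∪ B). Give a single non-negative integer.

C Δ E = {6, 8}
E ∪ B = {1, 3, 4, 5, 6, 7, 9}
(E ∪ B) ∪ B = {1, 3, 4, 5, 6, 7, 9}
(C Δ E) ∖ ((E ∪ B) ∪ B) = {8}
|(C Δ E) ∖ ((E ∪ B) ∪ B)| = 1

1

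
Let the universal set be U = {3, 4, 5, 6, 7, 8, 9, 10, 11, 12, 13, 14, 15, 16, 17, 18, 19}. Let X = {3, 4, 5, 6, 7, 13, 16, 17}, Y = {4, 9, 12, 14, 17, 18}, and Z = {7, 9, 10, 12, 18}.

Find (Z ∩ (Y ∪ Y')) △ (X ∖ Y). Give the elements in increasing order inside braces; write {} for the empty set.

Y' = {3, 5, 6, 7, 8, 10, 11, 13, 15, 16, 19}
Y ∪ Y' = {3, 4, 5, 6, 7, 8, 9, 10, 11, 12, 13, 14, 15, 16, 17, 18, 19}
Z ∩ (Y ∪ Y') = {7, 9, 10, 12, 18}
X ∖ Y = {3, 5, 6, 7, 13, 16}
(Z ∩ (Y ∪ Y')) △ (X ∖ Y) = {3, 5, 6, 9, 10, 12, 13, 16, 18}

{3, 5, 6, 9, 10, 12, 13, 16, 18}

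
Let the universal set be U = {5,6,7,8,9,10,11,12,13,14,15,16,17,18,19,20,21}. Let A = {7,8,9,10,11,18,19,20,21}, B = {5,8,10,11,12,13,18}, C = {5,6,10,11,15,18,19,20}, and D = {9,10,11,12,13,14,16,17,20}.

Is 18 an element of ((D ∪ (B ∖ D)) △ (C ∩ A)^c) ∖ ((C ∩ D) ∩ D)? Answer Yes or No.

Yes

18 ∈ B and 18 ∉ D, so 18 ∈ B ∖ D
18 ∉ D and 18 ∈ (B ∖ D), so 18 ∈ D ∪ (B ∖ D)
18 ∈ C and 18 ∈ A, so 18 ∈ C ∩ A
18 ∉ (C ∩ A)^c since 18 ∈ (C ∩ A)
18 ∈ (D ∪ (B ∖ D)) and 18 ∉ (C ∩ A)^c, so 18 ∈ (D ∪ (B ∖ D)) △ (C ∩ A)^c
18 ∈ C and 18 ∉ D, so 18 ∉ C ∩ D
18 ∉ (C ∩ D) and 18 ∉ D, so 18 ∉ (C ∩ D) ∩ D
18 ∈ ((D ∪ (B ∖ D)) △ (C ∩ A)^c) and 18 ∉ ((C ∩ D) ∩ D), so 18 ∈ ((D ∪ (B ∖ D)) △ (C ∩ A)^c) ∖ ((C ∩ D) ∩ D)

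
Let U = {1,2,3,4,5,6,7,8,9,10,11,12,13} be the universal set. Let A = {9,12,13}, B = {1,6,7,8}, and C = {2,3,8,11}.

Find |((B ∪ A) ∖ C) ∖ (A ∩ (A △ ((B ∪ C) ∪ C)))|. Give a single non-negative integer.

3

B ∪ A = {1,6,7,8,9,12,13}
(B ∪ A) ∖ C = {1,6,7,9,12,13}
B ∪ C = {1,2,3,6,7,8,11}
(B ∪ C) ∪ C = {1,2,3,6,7,8,11}
A △ ((B ∪ C) ∪ C) = {1,2,3,6,7,8,9,11,12,13}
A ∩ (A △ ((B ∪ C) ∪ C)) = {9,12,13}
((B ∪ A) ∖ C) ∖ (A ∩ (A △ ((B ∪ C) ∪ C))) = {1,6,7}
|((B ∪ A) ∖ C) ∖ (A ∩ (A △ ((B ∪ C) ∪ C)))| = 3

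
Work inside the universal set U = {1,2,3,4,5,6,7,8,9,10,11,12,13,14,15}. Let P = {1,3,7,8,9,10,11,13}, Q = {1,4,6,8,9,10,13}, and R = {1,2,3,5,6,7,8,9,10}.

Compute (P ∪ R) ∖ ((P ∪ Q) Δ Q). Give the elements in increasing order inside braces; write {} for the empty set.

P ∪ R = {1,2,3,5,6,7,8,9,10,11,13}
P ∪ Q = {1,3,4,6,7,8,9,10,11,13}
(P ∪ Q) Δ Q = {3,7,11}
(P ∪ R) ∖ ((P ∪ Q) Δ Q) = {1,2,5,6,8,9,10,13}

{1,2,5,6,8,9,10,13}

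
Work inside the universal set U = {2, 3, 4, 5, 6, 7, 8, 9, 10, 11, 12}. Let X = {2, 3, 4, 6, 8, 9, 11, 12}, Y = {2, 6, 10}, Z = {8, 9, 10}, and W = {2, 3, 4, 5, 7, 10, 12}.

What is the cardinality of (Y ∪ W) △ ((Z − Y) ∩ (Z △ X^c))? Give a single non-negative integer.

Y ∪ W = {2, 3, 4, 5, 6, 7, 10, 12}
Z − Y = {8, 9}
X^c = {5, 7, 10}
Z △ X^c = {5, 7, 8, 9}
(Z − Y) ∩ (Z △ X^c) = {8, 9}
(Y ∪ W) △ ((Z − Y) ∩ (Z △ X^c)) = {2, 3, 4, 5, 6, 7, 8, 9, 10, 12}
|(Y ∪ W) △ ((Z − Y) ∩ (Z △ X^c))| = 10

10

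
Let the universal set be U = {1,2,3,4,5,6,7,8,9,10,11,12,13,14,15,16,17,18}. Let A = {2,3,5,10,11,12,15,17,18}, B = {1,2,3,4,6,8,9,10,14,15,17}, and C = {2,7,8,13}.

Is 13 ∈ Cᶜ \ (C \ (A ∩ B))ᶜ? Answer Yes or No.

No

13 ∈ C, so 13 ∉ Cᶜ
13 ∉ A and 13 ∉ B, so 13 ∉ A ∩ B
13 ∈ C and 13 ∉ (A ∩ B), so 13 ∈ C \ (A ∩ B)
13 ∉ (C \ (A ∩ B))ᶜ since 13 ∈ (C \ (A ∩ B))
13 ∉ Cᶜ and 13 ∉ (C \ (A ∩ B))ᶜ, so 13 ∉ Cᶜ \ (C \ (A ∩ B))ᶜ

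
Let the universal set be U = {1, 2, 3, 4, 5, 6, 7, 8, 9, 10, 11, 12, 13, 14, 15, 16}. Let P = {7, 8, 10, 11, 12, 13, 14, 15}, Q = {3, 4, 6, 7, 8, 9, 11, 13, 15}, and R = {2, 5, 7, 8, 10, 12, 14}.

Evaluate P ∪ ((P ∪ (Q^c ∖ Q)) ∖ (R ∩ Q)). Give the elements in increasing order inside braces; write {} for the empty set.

{1, 2, 5, 7, 8, 10, 11, 12, 13, 14, 15, 16}

Q^c = {1, 2, 5, 10, 12, 14, 16}
Q^c ∖ Q = {1, 2, 5, 10, 12, 14, 16}
P ∪ (Q^c ∖ Q) = {1, 2, 5, 7, 8, 10, 11, 12, 13, 14, 15, 16}
R ∩ Q = {7, 8}
(P ∪ (Q^c ∖ Q)) ∖ (R ∩ Q) = {1, 2, 5, 10, 11, 12, 13, 14, 15, 16}
P ∪ ((P ∪ (Q^c ∖ Q)) ∖ (R ∩ Q)) = {1, 2, 5, 7, 8, 10, 11, 12, 13, 14, 15, 16}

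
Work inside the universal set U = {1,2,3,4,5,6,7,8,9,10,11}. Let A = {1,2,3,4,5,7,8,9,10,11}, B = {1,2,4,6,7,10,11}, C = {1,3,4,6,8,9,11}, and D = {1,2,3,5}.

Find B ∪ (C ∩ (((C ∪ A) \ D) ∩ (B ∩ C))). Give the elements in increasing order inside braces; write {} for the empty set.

C ∪ A = {1,2,3,4,5,6,7,8,9,10,11}
(C ∪ A) \ D = {4,6,7,8,9,10,11}
B ∩ C = {1,4,6,11}
((C ∪ A) \ D) ∩ (B ∩ C) = {4,6,11}
C ∩ (((C ∪ A) \ D) ∩ (B ∩ C)) = {4,6,11}
B ∪ (C ∩ (((C ∪ A) \ D) ∩ (B ∩ C))) = {1,2,4,6,7,10,11}

{1,2,4,6,7,10,11}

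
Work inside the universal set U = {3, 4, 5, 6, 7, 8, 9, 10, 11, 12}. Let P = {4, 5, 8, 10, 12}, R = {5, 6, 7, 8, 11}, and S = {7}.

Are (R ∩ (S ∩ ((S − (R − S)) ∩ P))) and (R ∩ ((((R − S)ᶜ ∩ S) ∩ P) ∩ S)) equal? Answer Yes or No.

Yes

R − S = {5, 6, 8, 11}
S − (R − S) = {7}
(S − (R − S)) ∩ P = {}
S ∩ ((S − (R − S)) ∩ P) = {}
R ∩ (S ∩ ((S − (R − S)) ∩ P)) = {}
(R − S)ᶜ = {3, 4, 7, 9, 10, 12}
(R − S)ᶜ ∩ S = {7}
((R − S)ᶜ ∩ S) ∩ P = {}
(((R − S)ᶜ ∩ S) ∩ P) ∩ S = {}
R ∩ ((((R − S)ᶜ ∩ S) ∩ P) ∩ S) = {}
Both equal {}, so R ∩ (S ∩ ((S − (R − S)) ∩ P)) = R ∩ ((((R − S)ᶜ ∩ S) ∩ P) ∩ S).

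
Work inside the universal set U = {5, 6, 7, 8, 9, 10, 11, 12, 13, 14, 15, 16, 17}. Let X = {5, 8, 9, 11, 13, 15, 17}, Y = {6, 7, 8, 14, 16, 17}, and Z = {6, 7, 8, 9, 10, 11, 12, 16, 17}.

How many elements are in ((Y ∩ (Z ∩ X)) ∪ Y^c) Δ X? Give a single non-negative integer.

2

Z ∩ X = {8, 9, 11, 17}
Y ∩ (Z ∩ X) = {8, 17}
Y^c = {5, 9, 10, 11, 12, 13, 15}
(Y ∩ (Z ∩ X)) ∪ Y^c = {5, 8, 9, 10, 11, 12, 13, 15, 17}
((Y ∩ (Z ∩ X)) ∪ Y^c) Δ X = {10, 12}
|((Y ∩ (Z ∩ X)) ∪ Y^c) Δ X| = 2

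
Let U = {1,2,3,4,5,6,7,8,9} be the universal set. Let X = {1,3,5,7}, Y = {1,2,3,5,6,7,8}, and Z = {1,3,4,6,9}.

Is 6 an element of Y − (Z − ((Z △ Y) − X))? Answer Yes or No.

No

6 ∈ Z and 6 ∈ Y, so 6 ∉ Z △ Y
6 ∉ (Z △ Y) and 6 ∉ X, so 6 ∉ (Z △ Y) − X
6 ∈ Z and 6 ∉ ((Z △ Y) − X), so 6 ∈ Z − ((Z △ Y) − X)
6 ∈ Y and 6 ∈ (Z − ((Z △ Y) − X)), so 6 ∉ Y − (Z − ((Z △ Y) − X))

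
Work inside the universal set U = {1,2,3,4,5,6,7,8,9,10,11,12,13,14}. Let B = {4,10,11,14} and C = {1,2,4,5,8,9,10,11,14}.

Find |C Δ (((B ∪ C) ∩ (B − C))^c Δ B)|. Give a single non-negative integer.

9

B ∪ C = {1,2,4,5,8,9,10,11,14}
B − C = {}
(B ∪ C) ∩ (B − C) = {}
((B ∪ C) ∩ (B − C))^c = {1,2,3,4,5,6,7,8,9,10,11,12,13,14}
((B ∪ C) ∩ (B − C))^c Δ B = {1,2,3,5,6,7,8,9,12,13}
C Δ (((B ∪ C) ∩ (B − C))^c Δ B) = {3,4,6,7,10,11,12,13,14}
|C Δ (((B ∪ C) ∩ (B − C))^c Δ B)| = 9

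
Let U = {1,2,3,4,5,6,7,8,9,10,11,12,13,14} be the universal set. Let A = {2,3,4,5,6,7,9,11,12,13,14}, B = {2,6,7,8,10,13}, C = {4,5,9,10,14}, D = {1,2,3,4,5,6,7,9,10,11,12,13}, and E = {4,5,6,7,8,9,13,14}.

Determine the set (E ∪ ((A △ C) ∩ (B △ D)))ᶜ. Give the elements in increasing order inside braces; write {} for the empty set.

A △ C = {2,3,6,7,10,11,12,13}
B △ D = {1,3,4,5,8,9,11,12}
(A △ C) ∩ (B △ D) = {3,11,12}
E ∪ ((A △ C) ∩ (B △ D)) = {3,4,5,6,7,8,9,11,12,13,14}
(E ∪ ((A △ C) ∩ (B △ D)))ᶜ = {1,2,10}

{1,2,10}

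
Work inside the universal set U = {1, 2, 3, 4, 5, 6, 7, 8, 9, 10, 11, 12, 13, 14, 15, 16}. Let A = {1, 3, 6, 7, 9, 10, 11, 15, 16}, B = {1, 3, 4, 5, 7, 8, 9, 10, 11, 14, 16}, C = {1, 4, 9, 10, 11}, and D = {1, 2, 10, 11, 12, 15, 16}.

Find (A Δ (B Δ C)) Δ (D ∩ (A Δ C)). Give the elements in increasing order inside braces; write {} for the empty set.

B Δ C = {3, 5, 7, 8, 14, 16}
A Δ (B Δ C) = {1, 5, 6, 8, 9, 10, 11, 14, 15}
A Δ C = {3, 4, 6, 7, 15, 16}
D ∩ (A Δ C) = {15, 16}
(A Δ (B Δ C)) Δ (D ∩ (A Δ C)) = {1, 5, 6, 8, 9, 10, 11, 14, 16}

{1, 5, 6, 8, 9, 10, 11, 14, 16}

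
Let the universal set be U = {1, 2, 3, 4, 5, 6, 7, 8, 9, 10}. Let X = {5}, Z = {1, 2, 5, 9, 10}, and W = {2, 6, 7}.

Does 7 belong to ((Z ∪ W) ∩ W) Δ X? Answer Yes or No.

Yes

7 ∉ Z and 7 ∈ W, so 7 ∈ Z ∪ W
7 ∈ (Z ∪ W) and 7 ∈ W, so 7 ∈ (Z ∪ W) ∩ W
7 ∈ ((Z ∪ W) ∩ W) and 7 ∉ X, so 7 ∈ ((Z ∪ W) ∩ W) Δ X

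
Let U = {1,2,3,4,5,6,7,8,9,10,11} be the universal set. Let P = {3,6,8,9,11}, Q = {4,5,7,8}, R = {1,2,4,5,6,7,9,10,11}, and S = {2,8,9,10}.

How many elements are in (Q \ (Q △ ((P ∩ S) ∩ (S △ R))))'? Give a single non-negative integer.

10

P ∩ S = {8,9}
S △ R = {1,4,5,6,7,8,11}
(P ∩ S) ∩ (S △ R) = {8}
Q △ ((P ∩ S) ∩ (S △ R)) = {4,5,7}
Q \ (Q △ ((P ∩ S) ∩ (S △ R))) = {8}
(Q \ (Q △ ((P ∩ S) ∩ (S △ R))))' = {1,2,3,4,5,6,7,9,10,11}
|(Q \ (Q △ ((P ∩ S) ∩ (S △ R))))'| = 10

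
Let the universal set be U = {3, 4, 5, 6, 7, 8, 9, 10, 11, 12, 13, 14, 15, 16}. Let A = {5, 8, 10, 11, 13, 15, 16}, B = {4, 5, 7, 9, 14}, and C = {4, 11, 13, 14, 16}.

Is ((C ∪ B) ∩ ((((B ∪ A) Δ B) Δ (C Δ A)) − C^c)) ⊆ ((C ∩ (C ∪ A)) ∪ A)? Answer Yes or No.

C ∪ B = {4, 5, 7, 9, 11, 13, 14, 16}
B ∪ A = {4, 5, 7, 8, 9, 10, 11, 13, 14, 15, 16}
(B ∪ A) Δ B = {8, 10, 11, 13, 15, 16}
C Δ A = {4, 5, 8, 10, 14, 15}
((B ∪ A) Δ B) Δ (C Δ A) = {4, 5, 11, 13, 14, 16}
C^c = {3, 5, 6, 7, 8, 9, 10, 12, 15}
(((B ∪ A) Δ B) Δ (C Δ A)) − C^c = {4, 11, 13, 14, 16}
(C ∪ B) ∩ ((((B ∪ A) Δ B) Δ (C Δ A)) − C^c) = {4, 11, 13, 14, 16}
C ∪ A = {4, 5, 8, 10, 11, 13, 14, 15, 16}
C ∩ (C ∪ A) = {4, 11, 13, 14, 16}
(C ∩ (C ∪ A)) ∪ A = {4, 5, 8, 10, 11, 13, 14, 15, 16}
Every element of {4, 11, 13, 14, 16} is in {4, 5, 8, 10, 11, 13, 14, 15, 16}, so (C ∪ B) ∩ ((((B ∪ A) Δ B) Δ (C Δ A)) − C^c) ⊆ (C ∩ (C ∪ A)) ∪ A.

Yes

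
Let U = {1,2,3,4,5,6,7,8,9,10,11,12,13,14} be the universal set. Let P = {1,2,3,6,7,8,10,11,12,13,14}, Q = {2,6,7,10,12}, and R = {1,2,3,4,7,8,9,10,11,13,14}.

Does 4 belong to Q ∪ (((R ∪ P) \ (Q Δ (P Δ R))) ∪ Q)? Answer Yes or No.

No

4 ∈ R and 4 ∉ P, so 4 ∈ R ∪ P
4 ∉ P and 4 ∈ R, so 4 ∈ P Δ R
4 ∉ Q and 4 ∈ (P Δ R), so 4 ∈ Q Δ (P Δ R)
4 ∈ (R ∪ P) and 4 ∈ (Q Δ (P Δ R)), so 4 ∉ (R ∪ P) \ (Q Δ (P Δ R))
4 ∉ ((R ∪ P) \ (Q Δ (P Δ R))) and 4 ∉ Q, so 4 ∉ ((R ∪ P) \ (Q Δ (P Δ R))) ∪ Q
4 ∉ Q and 4 ∉ (((R ∪ P) \ (Q Δ (P Δ R))) ∪ Q), so 4 ∉ Q ∪ (((R ∪ P) \ (Q Δ (P Δ R))) ∪ Q)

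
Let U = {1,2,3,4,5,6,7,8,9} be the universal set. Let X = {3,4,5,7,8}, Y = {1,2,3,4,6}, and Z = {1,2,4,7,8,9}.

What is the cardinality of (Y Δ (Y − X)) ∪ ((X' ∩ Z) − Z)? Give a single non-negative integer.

2

Y − X = {1,2,6}
Y Δ (Y − X) = {3,4}
X' = {1,2,6,9}
X' ∩ Z = {1,2,9}
(X' ∩ Z) − Z = {}
(Y Δ (Y − X)) ∪ ((X' ∩ Z) − Z) = {3,4}
|(Y Δ (Y − X)) ∪ ((X' ∩ Z) − Z)| = 2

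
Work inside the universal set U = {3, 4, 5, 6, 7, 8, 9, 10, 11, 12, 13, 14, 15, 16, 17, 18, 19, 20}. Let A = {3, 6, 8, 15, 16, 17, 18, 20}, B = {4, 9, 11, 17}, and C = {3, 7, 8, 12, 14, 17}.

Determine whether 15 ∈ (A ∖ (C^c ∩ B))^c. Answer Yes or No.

No

15 ∉ C, so 15 ∈ C^c
15 ∈ C^c and 15 ∉ B, so 15 ∉ C^c ∩ B
15 ∈ A and 15 ∉ (C^c ∩ B), so 15 ∈ A ∖ (C^c ∩ B)
15 ∉ (A ∖ (C^c ∩ B))^c since 15 ∈ (A ∖ (C^c ∩ B))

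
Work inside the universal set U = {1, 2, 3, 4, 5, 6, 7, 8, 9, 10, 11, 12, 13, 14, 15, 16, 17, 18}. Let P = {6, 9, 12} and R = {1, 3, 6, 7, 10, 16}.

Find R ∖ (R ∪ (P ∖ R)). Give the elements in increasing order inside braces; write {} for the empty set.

P ∖ R = {9, 12}
R ∪ (P ∖ R) = {1, 3, 6, 7, 9, 10, 12, 16}
R ∖ (R ∪ (P ∖ R)) = {}

{}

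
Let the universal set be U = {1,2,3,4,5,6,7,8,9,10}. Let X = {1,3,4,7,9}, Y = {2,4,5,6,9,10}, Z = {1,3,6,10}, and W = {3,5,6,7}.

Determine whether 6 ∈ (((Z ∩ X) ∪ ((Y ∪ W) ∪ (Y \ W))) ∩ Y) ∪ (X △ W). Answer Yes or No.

Yes

6 ∈ Z and 6 ∉ X, so 6 ∉ Z ∩ X
6 ∈ Y and 6 ∈ W, so 6 ∈ Y ∪ W
6 ∈ Y and 6 ∈ W, so 6 ∉ Y \ W
6 ∈ (Y ∪ W) and 6 ∉ (Y \ W), so 6 ∈ (Y ∪ W) ∪ (Y \ W)
6 ∉ (Z ∩ X) and 6 ∈ ((Y ∪ W) ∪ (Y \ W)), so 6 ∈ (Z ∩ X) ∪ ((Y ∪ W) ∪ (Y \ W))
6 ∈ ((Z ∩ X) ∪ ((Y ∪ W) ∪ (Y \ W))) and 6 ∈ Y, so 6 ∈ ((Z ∩ X) ∪ ((Y ∪ W) ∪ (Y \ W))) ∩ Y
6 ∉ X and 6 ∈ W, so 6 ∈ X △ W
6 ∈ (((Z ∩ X) ∪ ((Y ∪ W) ∪ (Y \ W))) ∩ Y) and 6 ∈ (X △ W), so 6 ∈ (((Z ∩ X) ∪ ((Y ∪ W) ∪ (Y \ W))) ∩ Y) ∪ (X △ W)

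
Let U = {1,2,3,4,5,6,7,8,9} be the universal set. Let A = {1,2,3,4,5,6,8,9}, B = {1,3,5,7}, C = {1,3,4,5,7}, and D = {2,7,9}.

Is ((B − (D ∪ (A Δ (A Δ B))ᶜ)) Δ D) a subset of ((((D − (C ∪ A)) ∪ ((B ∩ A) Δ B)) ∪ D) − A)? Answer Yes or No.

No

A Δ B = {2,4,6,7,8,9}
A Δ (A Δ B) = {1,3,5,7}
(A Δ (A Δ B))ᶜ = {2,4,6,8,9}
D ∪ (A Δ (A Δ B))ᶜ = {2,4,6,7,8,9}
B − (D ∪ (A Δ (A Δ B))ᶜ) = {1,3,5}
(B − (D ∪ (A Δ (A Δ B))ᶜ)) Δ D = {1,2,3,5,7,9}
C ∪ A = {1,2,3,4,5,6,7,8,9}
D − (C ∪ A) = {}
B ∩ A = {1,3,5}
(B ∩ A) Δ B = {7}
(D − (C ∪ A)) ∪ ((B ∩ A) Δ B) = {7}
((D − (C ∪ A)) ∪ ((B ∩ A) Δ B)) ∪ D = {2,7,9}
(((D − (C ∪ A)) ∪ ((B ∩ A) Δ B)) ∪ D) − A = {7}
1 ∈ (B − (D ∪ (A Δ (A Δ B))ᶜ)) Δ D but 1 ∉ (((D − (C ∪ A)) ∪ ((B ∩ A) Δ B)) ∪ D) − A, so the inclusion fails.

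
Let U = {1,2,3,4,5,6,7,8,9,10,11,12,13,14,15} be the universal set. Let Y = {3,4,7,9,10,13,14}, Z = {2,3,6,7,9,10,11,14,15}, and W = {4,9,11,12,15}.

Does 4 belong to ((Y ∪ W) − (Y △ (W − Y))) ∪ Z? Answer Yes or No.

4 ∈ Y and 4 ∈ W, so 4 ∈ Y ∪ W
4 ∈ W and 4 ∈ Y, so 4 ∉ W − Y
4 ∈ Y and 4 ∉ (W − Y), so 4 ∈ Y △ (W − Y)
4 ∈ (Y ∪ W) and 4 ∈ (Y △ (W − Y)), so 4 ∉ (Y ∪ W) − (Y △ (W − Y))
4 ∉ ((Y ∪ W) − (Y △ (W − Y))) and 4 ∉ Z, so 4 ∉ ((Y ∪ W) − (Y △ (W − Y))) ∪ Z

No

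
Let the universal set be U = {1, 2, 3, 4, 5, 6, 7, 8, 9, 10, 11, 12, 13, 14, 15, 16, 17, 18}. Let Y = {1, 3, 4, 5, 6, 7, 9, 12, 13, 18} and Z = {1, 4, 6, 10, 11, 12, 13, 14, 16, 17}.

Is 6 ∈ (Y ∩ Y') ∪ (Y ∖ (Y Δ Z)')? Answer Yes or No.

6 ∈ Y, so 6 ∉ Y'
6 ∈ Y and 6 ∉ Y', so 6 ∉ Y ∩ Y'
6 ∈ Y and 6 ∈ Z, so 6 ∉ Y Δ Z
6 ∈ (Y Δ Z)' since 6 ∉ (Y Δ Z)
6 ∈ Y and 6 ∈ (Y Δ Z)', so 6 ∉ Y ∖ (Y Δ Z)'
6 ∉ (Y ∩ Y') and 6 ∉ (Y ∖ (Y Δ Z)'), so 6 ∉ (Y ∩ Y') ∪ (Y ∖ (Y Δ Z)')

No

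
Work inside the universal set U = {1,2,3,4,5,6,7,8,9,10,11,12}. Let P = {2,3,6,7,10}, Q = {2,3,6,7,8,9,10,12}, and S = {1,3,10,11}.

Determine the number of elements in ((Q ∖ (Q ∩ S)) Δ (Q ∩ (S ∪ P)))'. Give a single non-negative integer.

7

Q ∩ S = {3,10}
Q ∖ (Q ∩ S) = {2,6,7,8,9,12}
S ∪ P = {1,2,3,6,7,10,11}
Q ∩ (S ∪ P) = {2,3,6,7,10}
(Q ∖ (Q ∩ S)) Δ (Q ∩ (S ∪ P)) = {3,8,9,10,12}
((Q ∖ (Q ∩ S)) Δ (Q ∩ (S ∪ P)))' = {1,2,4,5,6,7,11}
|((Q ∖ (Q ∩ S)) Δ (Q ∩ (S ∪ P)))'| = 7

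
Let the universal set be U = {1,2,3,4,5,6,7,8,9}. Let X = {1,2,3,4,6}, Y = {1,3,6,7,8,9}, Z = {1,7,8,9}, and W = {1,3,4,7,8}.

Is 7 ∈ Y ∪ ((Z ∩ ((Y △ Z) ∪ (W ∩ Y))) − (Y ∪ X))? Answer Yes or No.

Yes

7 ∈ Y and 7 ∈ Z, so 7 ∉ Y △ Z
7 ∈ W and 7 ∈ Y, so 7 ∈ W ∩ Y
7 ∉ (Y △ Z) and 7 ∈ (W ∩ Y), so 7 ∈ (Y △ Z) ∪ (W ∩ Y)
7 ∈ Z and 7 ∈ ((Y △ Z) ∪ (W ∩ Y)), so 7 ∈ Z ∩ ((Y △ Z) ∪ (W ∩ Y))
7 ∈ Y and 7 ∉ X, so 7 ∈ Y ∪ X
7 ∈ (Z ∩ ((Y △ Z) ∪ (W ∩ Y))) and 7 ∈ (Y ∪ X), so 7 ∉ (Z ∩ ((Y △ Z) ∪ (W ∩ Y))) − (Y ∪ X)
7 ∈ Y and 7 ∉ ((Z ∩ ((Y △ Z) ∪ (W ∩ Y))) − (Y ∪ X)), so 7 ∈ Y ∪ ((Z ∩ ((Y △ Z) ∪ (W ∩ Y))) − (Y ∪ X))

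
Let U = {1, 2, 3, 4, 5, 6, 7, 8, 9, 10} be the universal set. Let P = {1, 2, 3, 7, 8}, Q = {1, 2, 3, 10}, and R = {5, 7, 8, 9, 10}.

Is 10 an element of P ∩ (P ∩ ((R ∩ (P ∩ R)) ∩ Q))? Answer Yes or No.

No

10 ∉ P and 10 ∈ R, so 10 ∉ P ∩ R
10 ∈ R and 10 ∉ (P ∩ R), so 10 ∉ R ∩ (P ∩ R)
10 ∉ (R ∩ (P ∩ R)) and 10 ∈ Q, so 10 ∉ (R ∩ (P ∩ R)) ∩ Q
10 ∉ P and 10 ∉ ((R ∩ (P ∩ R)) ∩ Q), so 10 ∉ P ∩ ((R ∩ (P ∩ R)) ∩ Q)
10 ∉ P and 10 ∉ (P ∩ ((R ∩ (P ∩ R)) ∩ Q)), so 10 ∉ P ∩ (P ∩ ((R ∩ (P ∩ R)) ∩ Q))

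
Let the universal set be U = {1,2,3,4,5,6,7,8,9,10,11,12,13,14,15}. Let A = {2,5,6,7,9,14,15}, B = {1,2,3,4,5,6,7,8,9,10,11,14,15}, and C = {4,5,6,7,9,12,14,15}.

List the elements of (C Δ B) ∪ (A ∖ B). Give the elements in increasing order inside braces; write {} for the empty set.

{1,2,3,8,10,11,12}

C Δ B = {1,2,3,8,10,11,12}
A ∖ B = {}
(C Δ B) ∪ (A ∖ B) = {1,2,3,8,10,11,12}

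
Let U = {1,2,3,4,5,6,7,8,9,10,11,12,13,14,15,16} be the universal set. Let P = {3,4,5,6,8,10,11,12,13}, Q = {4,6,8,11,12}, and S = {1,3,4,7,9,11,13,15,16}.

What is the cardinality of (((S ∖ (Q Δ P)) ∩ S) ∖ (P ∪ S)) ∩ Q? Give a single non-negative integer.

Q Δ P = {3,5,10,13}
S ∖ (Q Δ P) = {1,4,7,9,11,15,16}
(S ∖ (Q Δ P)) ∩ S = {1,4,7,9,11,15,16}
P ∪ S = {1,3,4,5,6,7,8,9,10,11,12,13,15,16}
((S ∖ (Q Δ P)) ∩ S) ∖ (P ∪ S) = {}
(((S ∖ (Q Δ P)) ∩ S) ∖ (P ∪ S)) ∩ Q = {}
|(((S ∖ (Q Δ P)) ∩ S) ∖ (P ∪ S)) ∩ Q| = 0

0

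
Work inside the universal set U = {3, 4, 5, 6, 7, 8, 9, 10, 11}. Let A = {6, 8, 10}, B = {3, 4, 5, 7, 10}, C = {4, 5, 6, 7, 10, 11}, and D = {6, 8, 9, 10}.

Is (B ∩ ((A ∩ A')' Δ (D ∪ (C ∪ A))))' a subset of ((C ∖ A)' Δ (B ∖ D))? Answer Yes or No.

No

A' = {3, 4, 5, 7, 9, 11}
A ∩ A' = {}
(A ∩ A')' = {3, 4, 5, 6, 7, 8, 9, 10, 11}
C ∪ A = {4, 5, 6, 7, 8, 10, 11}
D ∪ (C ∪ A) = {4, 5, 6, 7, 8, 9, 10, 11}
(A ∩ A')' Δ (D ∪ (C ∪ A)) = {3}
B ∩ ((A ∩ A')' Δ (D ∪ (C ∪ A))) = {3}
(B ∩ ((A ∩ A')' Δ (D ∪ (C ∪ A))))' = {4, 5, 6, 7, 8, 9, 10, 11}
C ∖ A = {4, 5, 7, 11}
(C ∖ A)' = {3, 6, 8, 9, 10}
B ∖ D = {3, 4, 5, 7}
(C ∖ A)' Δ (B ∖ D) = {4, 5, 6, 7, 8, 9, 10}
11 ∈ (B ∩ ((A ∩ A')' Δ (D ∪ (C ∪ A))))' but 11 ∉ (C ∖ A)' Δ (B ∖ D), so the inclusion fails.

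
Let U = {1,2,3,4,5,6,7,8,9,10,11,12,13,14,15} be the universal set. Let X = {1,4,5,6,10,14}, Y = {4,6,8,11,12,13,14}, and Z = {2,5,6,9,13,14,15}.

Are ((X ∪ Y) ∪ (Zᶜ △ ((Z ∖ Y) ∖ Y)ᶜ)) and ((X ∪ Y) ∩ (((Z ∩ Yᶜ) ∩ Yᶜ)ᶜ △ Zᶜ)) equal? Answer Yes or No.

No

X ∪ Y = {1,4,5,6,8,10,11,12,13,14}
Zᶜ = {1,3,4,7,8,10,11,12}
Z ∖ Y = {2,5,9,15}
(Z ∖ Y) ∖ Y = {2,5,9,15}
((Z ∖ Y) ∖ Y)ᶜ = {1,3,4,6,7,8,10,11,12,13,14}
Zᶜ △ ((Z ∖ Y) ∖ Y)ᶜ = {6,13,14}
(X ∪ Y) ∪ (Zᶜ △ ((Z ∖ Y) ∖ Y)ᶜ) = {1,4,5,6,8,10,11,12,13,14}
Yᶜ = {1,2,3,5,7,9,10,15}
Z ∩ Yᶜ = {2,5,9,15}
(Z ∩ Yᶜ) ∩ Yᶜ = {2,5,9,15}
((Z ∩ Yᶜ) ∩ Yᶜ)ᶜ = {1,3,4,6,7,8,10,11,12,13,14}
((Z ∩ Yᶜ) ∩ Yᶜ)ᶜ △ Zᶜ = {6,13,14}
(X ∪ Y) ∩ (((Z ∩ Yᶜ) ∩ Yᶜ)ᶜ △ Zᶜ) = {6,13,14}
1 ∈ (X ∪ Y) ∪ (Zᶜ △ ((Z ∖ Y) ∖ Y)ᶜ) but 1 ∉ (X ∪ Y) ∩ (((Z ∩ Yᶜ) ∩ Yᶜ)ᶜ △ Zᶜ), so they differ.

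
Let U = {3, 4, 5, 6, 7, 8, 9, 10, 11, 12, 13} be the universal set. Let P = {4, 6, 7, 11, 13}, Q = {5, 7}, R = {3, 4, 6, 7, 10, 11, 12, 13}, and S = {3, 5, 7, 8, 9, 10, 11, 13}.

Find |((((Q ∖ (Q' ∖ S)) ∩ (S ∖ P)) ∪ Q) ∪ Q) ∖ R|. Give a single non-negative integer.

Q' = {3, 4, 6, 8, 9, 10, 11, 12, 13}
Q' ∖ S = {4, 6, 12}
Q ∖ (Q' ∖ S) = {5, 7}
S ∖ P = {3, 5, 8, 9, 10}
(Q ∖ (Q' ∖ S)) ∩ (S ∖ P) = {5}
((Q ∖ (Q' ∖ S)) ∩ (S ∖ P)) ∪ Q = {5, 7}
(((Q ∖ (Q' ∖ S)) ∩ (S ∖ P)) ∪ Q) ∪ Q = {5, 7}
((((Q ∖ (Q' ∖ S)) ∩ (S ∖ P)) ∪ Q) ∪ Q) ∖ R = {5}
|((((Q ∖ (Q' ∖ S)) ∩ (S ∖ P)) ∪ Q) ∪ Q) ∖ R| = 1

1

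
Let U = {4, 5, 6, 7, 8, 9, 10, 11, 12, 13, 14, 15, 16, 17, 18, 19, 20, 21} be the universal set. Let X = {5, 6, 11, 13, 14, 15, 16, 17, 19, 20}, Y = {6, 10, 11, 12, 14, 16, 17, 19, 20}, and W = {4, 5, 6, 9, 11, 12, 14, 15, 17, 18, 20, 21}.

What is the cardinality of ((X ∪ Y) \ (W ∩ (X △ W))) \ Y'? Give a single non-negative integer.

X ∪ Y = {5, 6, 10, 11, 12, 13, 14, 15, 16, 17, 19, 20}
X △ W = {4, 9, 12, 13, 16, 18, 19, 21}
W ∩ (X △ W) = {4, 9, 12, 18, 21}
(X ∪ Y) \ (W ∩ (X △ W)) = {5, 6, 10, 11, 13, 14, 15, 16, 17, 19, 20}
Y' = {4, 5, 7, 8, 9, 13, 15, 18, 21}
((X ∪ Y) \ (W ∩ (X △ W))) \ Y' = {6, 10, 11, 14, 16, 17, 19, 20}
|((X ∪ Y) \ (W ∩ (X △ W))) \ Y'| = 8

8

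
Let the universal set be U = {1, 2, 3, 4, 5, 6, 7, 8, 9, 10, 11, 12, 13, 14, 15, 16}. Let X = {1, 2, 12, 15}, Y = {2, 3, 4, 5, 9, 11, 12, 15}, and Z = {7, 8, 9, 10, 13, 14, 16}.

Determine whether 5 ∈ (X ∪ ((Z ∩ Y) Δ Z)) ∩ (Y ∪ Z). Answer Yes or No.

5 ∉ Z and 5 ∈ Y, so 5 ∉ Z ∩ Y
5 ∉ (Z ∩ Y) and 5 ∉ Z, so 5 ∉ (Z ∩ Y) Δ Z
5 ∉ X and 5 ∉ ((Z ∩ Y) Δ Z), so 5 ∉ X ∪ ((Z ∩ Y) Δ Z)
5 ∈ Y and 5 ∉ Z, so 5 ∈ Y ∪ Z
5 ∉ (X ∪ ((Z ∩ Y) Δ Z)) and 5 ∈ (Y ∪ Z), so 5 ∉ (X ∪ ((Z ∩ Y) Δ Z)) ∩ (Y ∪ Z)

No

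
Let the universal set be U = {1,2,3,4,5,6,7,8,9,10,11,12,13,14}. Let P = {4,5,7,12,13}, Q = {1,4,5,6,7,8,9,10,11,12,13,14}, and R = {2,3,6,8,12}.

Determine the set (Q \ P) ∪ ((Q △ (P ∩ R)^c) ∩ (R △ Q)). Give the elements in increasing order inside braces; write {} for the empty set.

Q \ P = {1,6,8,9,10,11,14}
P ∩ R = {12}
(P ∩ R)^c = {1,2,3,4,5,6,7,8,9,10,11,13,14}
Q △ (P ∩ R)^c = {2,3,12}
R △ Q = {1,2,3,4,5,7,9,10,11,13,14}
(Q △ (P ∩ R)^c) ∩ (R △ Q) = {2,3}
(Q \ P) ∪ ((Q △ (P ∩ R)^c) ∩ (R △ Q)) = {1,2,3,6,8,9,10,11,14}

{1,2,3,6,8,9,10,11,14}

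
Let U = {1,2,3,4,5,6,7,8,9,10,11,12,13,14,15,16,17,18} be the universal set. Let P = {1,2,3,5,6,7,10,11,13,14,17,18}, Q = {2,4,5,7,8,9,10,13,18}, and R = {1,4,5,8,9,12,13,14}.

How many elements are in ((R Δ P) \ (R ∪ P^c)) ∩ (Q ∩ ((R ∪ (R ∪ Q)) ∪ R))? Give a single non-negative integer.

4

R Δ P = {2,3,4,6,7,8,9,10,11,12,17,18}
P^c = {4,8,9,12,15,16}
R ∪ P^c = {1,4,5,8,9,12,13,14,15,16}
(R Δ P) \ (R ∪ P^c) = {2,3,6,7,10,11,17,18}
R ∪ Q = {1,2,4,5,7,8,9,10,12,13,14,18}
R ∪ (R ∪ Q) = {1,2,4,5,7,8,9,10,12,13,14,18}
(R ∪ (R ∪ Q)) ∪ R = {1,2,4,5,7,8,9,10,12,13,14,18}
Q ∩ ((R ∪ (R ∪ Q)) ∪ R) = {2,4,5,7,8,9,10,13,18}
((R Δ P) \ (R ∪ P^c)) ∩ (Q ∩ ((R ∪ (R ∪ Q)) ∪ R)) = {2,7,10,18}
|((R Δ P) \ (R ∪ P^c)) ∩ (Q ∩ ((R ∪ (R ∪ Q)) ∪ R))| = 4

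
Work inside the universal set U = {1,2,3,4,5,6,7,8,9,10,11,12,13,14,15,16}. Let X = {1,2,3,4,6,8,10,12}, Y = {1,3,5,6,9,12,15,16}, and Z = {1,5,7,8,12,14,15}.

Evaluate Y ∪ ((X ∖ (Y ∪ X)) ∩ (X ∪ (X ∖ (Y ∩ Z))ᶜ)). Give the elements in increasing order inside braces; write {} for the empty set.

Y ∪ X = {1,2,3,4,5,6,8,9,10,12,15,16}
X ∖ (Y ∪ X) = {}
Y ∩ Z = {1,5,12,15}
X ∖ (Y ∩ Z) = {2,3,4,6,8,10}
(X ∖ (Y ∩ Z))ᶜ = {1,5,7,9,11,12,13,14,15,16}
X ∪ (X ∖ (Y ∩ Z))ᶜ = {1,2,3,4,5,6,7,8,9,10,11,12,13,14,15,16}
(X ∖ (Y ∪ X)) ∩ (X ∪ (X ∖ (Y ∩ Z))ᶜ) = {}
Y ∪ ((X ∖ (Y ∪ X)) ∩ (X ∪ (X ∖ (Y ∩ Z))ᶜ)) = {1,3,5,6,9,12,15,16}

{1,3,5,6,9,12,15,16}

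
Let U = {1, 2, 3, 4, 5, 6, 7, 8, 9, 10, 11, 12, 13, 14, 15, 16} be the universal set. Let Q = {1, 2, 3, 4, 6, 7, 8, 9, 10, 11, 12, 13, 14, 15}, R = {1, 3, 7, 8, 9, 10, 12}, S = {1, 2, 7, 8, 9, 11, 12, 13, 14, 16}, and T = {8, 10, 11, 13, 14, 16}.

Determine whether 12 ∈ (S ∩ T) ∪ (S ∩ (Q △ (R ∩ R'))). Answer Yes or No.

12 ∈ S and 12 ∉ T, so 12 ∉ S ∩ T
12 ∈ R, so 12 ∉ R'
12 ∈ R and 12 ∉ R', so 12 ∉ R ∩ R'
12 ∈ Q and 12 ∉ (R ∩ R'), so 12 ∈ Q △ (R ∩ R')
12 ∈ S and 12 ∈ (Q △ (R ∩ R')), so 12 ∈ S ∩ (Q △ (R ∩ R'))
12 ∉ (S ∩ T) and 12 ∈ (S ∩ (Q △ (R ∩ R'))), so 12 ∈ (S ∩ T) ∪ (S ∩ (Q △ (R ∩ R')))

Yes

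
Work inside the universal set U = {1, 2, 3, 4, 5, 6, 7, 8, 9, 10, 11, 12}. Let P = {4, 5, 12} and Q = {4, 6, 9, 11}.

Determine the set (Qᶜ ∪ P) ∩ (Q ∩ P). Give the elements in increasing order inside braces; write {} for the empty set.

Qᶜ = {1, 2, 3, 5, 7, 8, 10, 12}
Qᶜ ∪ P = {1, 2, 3, 4, 5, 7, 8, 10, 12}
Q ∩ P = {4}
(Qᶜ ∪ P) ∩ (Q ∩ P) = {4}

{4}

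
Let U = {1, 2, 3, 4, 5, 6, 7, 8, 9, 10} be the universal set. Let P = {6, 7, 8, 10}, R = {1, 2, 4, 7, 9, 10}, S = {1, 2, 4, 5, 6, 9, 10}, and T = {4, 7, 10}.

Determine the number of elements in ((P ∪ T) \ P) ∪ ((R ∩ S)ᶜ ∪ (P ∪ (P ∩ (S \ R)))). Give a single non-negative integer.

P ∪ T = {4, 6, 7, 8, 10}
(P ∪ T) \ P = {4}
R ∩ S = {1, 2, 4, 9, 10}
(R ∩ S)ᶜ = {3, 5, 6, 7, 8}
S \ R = {5, 6}
P ∩ (S \ R) = {6}
P ∪ (P ∩ (S \ R)) = {6, 7, 8, 10}
(R ∩ S)ᶜ ∪ (P ∪ (P ∩ (S \ R))) = {3, 5, 6, 7, 8, 10}
((P ∪ T) \ P) ∪ ((R ∩ S)ᶜ ∪ (P ∪ (P ∩ (S \ R)))) = {3, 4, 5, 6, 7, 8, 10}
|((P ∪ T) \ P) ∪ ((R ∩ S)ᶜ ∪ (P ∪ (P ∩ (S \ R))))| = 7

7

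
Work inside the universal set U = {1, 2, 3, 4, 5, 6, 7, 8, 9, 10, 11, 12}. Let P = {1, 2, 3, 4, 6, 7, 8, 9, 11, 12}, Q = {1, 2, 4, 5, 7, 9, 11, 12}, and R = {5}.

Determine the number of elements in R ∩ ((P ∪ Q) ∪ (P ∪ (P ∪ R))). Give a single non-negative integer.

1

P ∪ Q = {1, 2, 3, 4, 5, 6, 7, 8, 9, 11, 12}
P ∪ R = {1, 2, 3, 4, 5, 6, 7, 8, 9, 11, 12}
P ∪ (P ∪ R) = {1, 2, 3, 4, 5, 6, 7, 8, 9, 11, 12}
(P ∪ Q) ∪ (P ∪ (P ∪ R)) = {1, 2, 3, 4, 5, 6, 7, 8, 9, 11, 12}
R ∩ ((P ∪ Q) ∪ (P ∪ (P ∪ R))) = {5}
|R ∩ ((P ∪ Q) ∪ (P ∪ (P ∪ R)))| = 1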